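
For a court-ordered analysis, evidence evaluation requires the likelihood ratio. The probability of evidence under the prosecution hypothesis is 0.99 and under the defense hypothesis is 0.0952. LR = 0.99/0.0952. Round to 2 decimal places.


Likelihood ratio calculation:
LR = P(E|Hp) / P(E|Hd)
LR = 0.99 / 0.0952
LR = 10.40

10.40


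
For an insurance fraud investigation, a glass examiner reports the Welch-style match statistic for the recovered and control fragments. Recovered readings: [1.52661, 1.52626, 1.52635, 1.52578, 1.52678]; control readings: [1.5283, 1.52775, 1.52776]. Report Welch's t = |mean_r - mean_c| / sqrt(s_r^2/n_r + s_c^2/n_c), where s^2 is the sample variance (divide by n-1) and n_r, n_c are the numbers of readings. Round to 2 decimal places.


Welch's t-criterion for glass RI comparison:
Recovered mean = sum / n_r = 7.63178 / 5 = 1.526356
Control mean = sum / n_c = 4.58381 / 3 = 1.5279367
Recovered sample variance s_r^2 = 1.4633e-07
Control sample variance s_c^2 = 9.90333e-08
Welch SE (unpooled) = sqrt(s_r^2/n_r + s_c^2/n_c) = sqrt(2.9266e-08 + 3.30111e-08) = sqrt(6.22771e-08) = 0.000249554
|mean_r - mean_c| = 0.00158067
t = 0.00158067 / 0.000249554 = 6.33

6.33


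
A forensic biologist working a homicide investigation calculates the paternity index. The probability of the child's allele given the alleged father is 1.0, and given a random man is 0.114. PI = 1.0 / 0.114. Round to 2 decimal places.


Paternity Index calculation:
PI = P(allele|father) / P(allele|random)
PI = 1.0 / 0.114
PI = 8.77

8.77


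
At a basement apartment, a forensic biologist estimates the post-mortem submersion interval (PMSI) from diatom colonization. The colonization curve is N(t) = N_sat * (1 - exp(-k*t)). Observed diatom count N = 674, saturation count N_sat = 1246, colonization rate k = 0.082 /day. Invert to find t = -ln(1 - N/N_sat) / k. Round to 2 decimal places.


PMSI from diatom colonization curve:
N / N_sat = 674 / 1246 = 0.540931
1 - N/N_sat = 0.459069
ln(1 - N/N_sat) = -0.778555
t = -ln(1 - N/N_sat) / k = -(-0.778555) / 0.082 = 9.49 days

9.49


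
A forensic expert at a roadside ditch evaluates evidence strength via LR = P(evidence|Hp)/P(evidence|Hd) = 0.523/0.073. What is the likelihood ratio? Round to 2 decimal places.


Likelihood ratio calculation:
LR = P(E|Hp) / P(E|Hd)
LR = 0.523 / 0.073
LR = 7.16

7.16


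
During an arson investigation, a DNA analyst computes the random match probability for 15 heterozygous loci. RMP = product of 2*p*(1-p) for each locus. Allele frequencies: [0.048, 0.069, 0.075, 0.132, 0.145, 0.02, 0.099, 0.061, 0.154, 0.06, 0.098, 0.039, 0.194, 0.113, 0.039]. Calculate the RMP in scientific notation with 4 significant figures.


Computing RMP for 15 loci:
Locus 1: 2 * 0.048 * 0.952 = 0.091392
Locus 2: 2 * 0.069 * 0.931 = 0.128478
Locus 3: 2 * 0.075 * 0.925 = 0.13875
Locus 4: 2 * 0.132 * 0.868 = 0.229152
Locus 5: 2 * 0.145 * 0.855 = 0.24795
Locus 6: 2 * 0.02 * 0.98 = 0.0392
Locus 7: 2 * 0.099 * 0.901 = 0.178398
Locus 8: 2 * 0.061 * 0.939 = 0.114558
Locus 9: 2 * 0.154 * 0.846 = 0.260568
Locus 10: 2 * 0.06 * 0.94 = 0.1128
Locus 11: 2 * 0.098 * 0.902 = 0.176792
Locus 12: 2 * 0.039 * 0.961 = 0.074958
Locus 13: 2 * 0.194 * 0.806 = 0.312728
Locus 14: 2 * 0.113 * 0.887 = 0.200462
Locus 15: 2 * 0.039 * 0.961 = 0.074958
RMP = 1.357e-13

1.357e-13


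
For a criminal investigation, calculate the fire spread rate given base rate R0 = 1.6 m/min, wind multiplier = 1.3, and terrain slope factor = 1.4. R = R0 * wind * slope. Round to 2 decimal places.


Fire spread rate calculation:
R = R0 * wind_factor * slope_factor
= 1.6 * 1.3 * 1.4
= 2.08 * 1.4
= 2.91 m/min

2.91


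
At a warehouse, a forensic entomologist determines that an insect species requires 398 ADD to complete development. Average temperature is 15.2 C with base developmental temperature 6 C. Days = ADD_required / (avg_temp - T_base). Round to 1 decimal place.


Insect development time:
Effective temperature = avg_temp - T_base = 15.2 - 6 = 9.2 C
Days = ADD / effective_temp = 398 / 9.2 = 43.3 days

43.3


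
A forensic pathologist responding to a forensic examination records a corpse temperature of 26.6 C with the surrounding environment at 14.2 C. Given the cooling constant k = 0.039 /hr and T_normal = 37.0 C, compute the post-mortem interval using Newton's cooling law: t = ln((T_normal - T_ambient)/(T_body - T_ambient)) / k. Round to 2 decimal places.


Using Newton's law of cooling:
t = ln((T_normal - T_ambient) / (T_body - T_ambient)) / k
T_normal - T_ambient = 22.8
T_body - T_ambient = 12.4
Ratio = 1.83871
ln(ratio) = 0.609064
t = 0.609064 / 0.039 = 15.62 hours

15.62


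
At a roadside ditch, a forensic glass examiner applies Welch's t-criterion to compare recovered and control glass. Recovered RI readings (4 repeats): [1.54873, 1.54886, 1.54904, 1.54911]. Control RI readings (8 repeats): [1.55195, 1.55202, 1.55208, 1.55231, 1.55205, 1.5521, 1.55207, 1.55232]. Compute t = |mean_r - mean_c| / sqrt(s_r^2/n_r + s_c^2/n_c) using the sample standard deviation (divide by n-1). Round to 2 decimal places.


Welch's t-criterion for glass RI comparison:
Recovered mean = sum / n_r = 6.19574 / 4 = 1.548935
Control mean = sum / n_c = 12.4169 / 8 = 1.5521125
Recovered sample variance s_r^2 = 2.97667e-08
Control sample variance s_c^2 = 1.77071e-08
Welch SE (unpooled) = sqrt(s_r^2/n_r + s_c^2/n_c) = sqrt(7.44167e-09 + 2.21339e-09) = sqrt(9.65506e-09) = 9.82602e-05
|mean_r - mean_c| = 0.0031775
t = 0.0031775 / 9.82602e-05 = 32.34

32.34


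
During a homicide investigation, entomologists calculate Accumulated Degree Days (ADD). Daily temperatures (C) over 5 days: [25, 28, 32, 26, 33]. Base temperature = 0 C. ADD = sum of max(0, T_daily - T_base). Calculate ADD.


Computing ADD day by day:
Day 1: max(0, 25 - 0) = 25
Day 2: max(0, 28 - 0) = 28
Day 3: max(0, 32 - 0) = 32
Day 4: max(0, 26 - 0) = 26
Day 5: max(0, 33 - 0) = 33
Total ADD = 144

144


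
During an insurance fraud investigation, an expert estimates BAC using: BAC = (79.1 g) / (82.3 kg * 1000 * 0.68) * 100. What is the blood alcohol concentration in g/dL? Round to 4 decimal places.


Applying the Widmark formula:
BAC = (dose_g / (body_wt * 1000 * r)) * 100
Denominator = 82.3 * 1000 * 0.68 = 55964
BAC = (79.1 / 55964) * 100
BAC = 0.1413 g/dL

0.1413


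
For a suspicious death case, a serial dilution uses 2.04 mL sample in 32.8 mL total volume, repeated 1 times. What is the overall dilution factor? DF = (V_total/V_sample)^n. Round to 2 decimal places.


Dilution factor calculation:
Single dilution = V_total / V_sample = 32.8 / 2.04 ≈ 16.078431
Number of dilutions = 1
Total DF = (32.8 / 2.04)^1 (full precision, rounded at the end) = 16.08

16.08


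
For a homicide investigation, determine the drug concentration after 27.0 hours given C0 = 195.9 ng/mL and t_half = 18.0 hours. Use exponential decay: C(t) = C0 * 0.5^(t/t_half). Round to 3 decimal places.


Drug concentration decay:
Number of half-lives = t / t_half = 27.0 / 18.0 = 1.5
Decay factor = 0.5^1.5 = 0.35355339
C(t) = 195.9 * 0.35355339 = 69.261 ng/mL

69.261


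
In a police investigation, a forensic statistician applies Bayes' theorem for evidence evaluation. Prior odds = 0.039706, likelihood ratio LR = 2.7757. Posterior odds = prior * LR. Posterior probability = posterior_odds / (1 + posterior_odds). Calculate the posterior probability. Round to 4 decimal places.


Bayesian evidence evaluation:
Posterior odds = prior_odds * LR = 0.039706 * 2.7757 = 0.1102119
Posterior probability = posterior_odds / (1 + posterior_odds)
= 0.1102119 / (1 + 0.1102119)
= 0.1102119 / 1.1102119
= 0.0993

0.0993


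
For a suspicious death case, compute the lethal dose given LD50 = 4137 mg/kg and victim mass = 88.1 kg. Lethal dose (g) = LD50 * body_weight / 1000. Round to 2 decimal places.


Lethal dose calculation:
Lethal dose = LD50 * body_weight / 1000
= 4137 * 88.1 / 1000
= 364469.7 / 1000
= 364.47 g

364.47


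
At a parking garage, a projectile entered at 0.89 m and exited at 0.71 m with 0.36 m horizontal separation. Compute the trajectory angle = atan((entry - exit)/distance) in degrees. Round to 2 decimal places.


Bullet trajectory angle:
Height difference = 0.89 - 0.71 = 0.18 m
angle = atan(0.18 / 0.36)
angle = atan(0.5)
angle = 26.57 degrees

26.57


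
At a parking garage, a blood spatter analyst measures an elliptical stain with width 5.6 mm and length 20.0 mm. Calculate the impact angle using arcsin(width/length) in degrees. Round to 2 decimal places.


Blood spatter impact angle calculation:
width / length = 5.6 / 20.0 = 0.28
angle = arcsin(0.28)
angle = 16.26 degrees

16.26


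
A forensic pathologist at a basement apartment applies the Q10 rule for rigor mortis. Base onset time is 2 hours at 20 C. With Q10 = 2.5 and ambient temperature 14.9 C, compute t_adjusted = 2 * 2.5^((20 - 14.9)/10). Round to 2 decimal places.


Rigor mortis time adjustment:
Exponent = (T_ref - T_actual) / 10 = (20 - 14.9) / 10 = 0.51
Q10 factor = 2.5^0.51 = 1.59569
t_adjusted = 2 * 1.59569 = 3.19 hours

3.19


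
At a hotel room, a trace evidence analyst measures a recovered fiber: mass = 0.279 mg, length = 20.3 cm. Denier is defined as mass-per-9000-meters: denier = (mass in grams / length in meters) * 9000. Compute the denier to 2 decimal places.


Denier calculation:
Mass in grams = 0.279 mg / 1000 = 0.000279 g
Length in meters = 20.3 cm / 100 = 0.203 m
Linear density = mass / length = 0.000279 / 0.203 = 0.00137438 g/m
Denier = (g/m) * 9000 = 0.00137438 * 9000 = 12.37

12.37


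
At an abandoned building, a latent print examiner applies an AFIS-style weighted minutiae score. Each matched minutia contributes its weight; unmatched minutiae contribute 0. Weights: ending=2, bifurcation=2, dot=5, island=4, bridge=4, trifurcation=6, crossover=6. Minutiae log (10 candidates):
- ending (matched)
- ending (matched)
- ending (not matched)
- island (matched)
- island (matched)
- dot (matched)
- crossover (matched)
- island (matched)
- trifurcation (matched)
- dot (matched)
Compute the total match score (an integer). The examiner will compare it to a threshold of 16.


Weighted minutiae match score:
  ending: matched, +2 (running total 2)
  ending: matched, +2 (running total 4)
  ending: not matched, +0
  island: matched, +4 (running total 8)
  island: matched, +4 (running total 12)
  dot: matched, +5 (running total 17)
  crossover: matched, +6 (running total 23)
  island: matched, +4 (running total 27)
  trifurcation: matched, +6 (running total 33)
  dot: matched, +5 (running total 38)
Total score = 38
Threshold = 16; verdict = identification

38


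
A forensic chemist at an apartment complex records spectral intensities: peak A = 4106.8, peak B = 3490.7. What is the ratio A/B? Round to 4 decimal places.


Spectral peak ratio:
Peak A = 4106.8 counts
Peak B = 3490.7 counts
Ratio = 4106.8 / 3490.7 = 1.1765

1.1765


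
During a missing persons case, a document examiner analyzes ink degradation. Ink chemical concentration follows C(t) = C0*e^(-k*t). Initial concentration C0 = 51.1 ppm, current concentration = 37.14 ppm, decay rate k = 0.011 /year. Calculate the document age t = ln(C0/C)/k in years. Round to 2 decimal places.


Document age estimation:
C0/C = 51.1 / 37.14 = 1.375875
ln(C0/C) = 0.31909
t = 0.31909 / 0.011 = 29.01 years

29.01


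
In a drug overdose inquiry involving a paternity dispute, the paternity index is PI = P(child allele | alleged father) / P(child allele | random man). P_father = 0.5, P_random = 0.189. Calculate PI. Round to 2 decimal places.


Paternity Index calculation:
PI = P(allele|father) / P(allele|random)
PI = 0.5 / 0.189
PI = 2.65

2.65


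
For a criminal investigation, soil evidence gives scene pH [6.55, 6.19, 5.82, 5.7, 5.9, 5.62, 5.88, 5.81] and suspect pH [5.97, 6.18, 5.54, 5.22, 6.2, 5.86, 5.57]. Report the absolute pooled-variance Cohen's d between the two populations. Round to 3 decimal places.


Pooled-variance Cohen's d for soil pH comparison:
Scene mean = 47.47 / 8 = 5.93375
Suspect mean = 40.54 / 7 = 5.791429
Scene sample variance s_s^2 = 0.090112
Suspect sample variance s_c^2 = 0.132214
Pooled variance = ((n_s-1)*s_s^2 + (n_c-1)*s_c^2) / (n_s + n_c - 2) = 0.109544
Pooled SD = sqrt(0.109544) = 0.330974
Mean difference = 0.142321
|d| = |0.142321| / 0.330974 = 0.430

0.430


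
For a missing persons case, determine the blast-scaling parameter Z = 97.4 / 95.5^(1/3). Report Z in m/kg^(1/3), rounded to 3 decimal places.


Scaled distance calculation:
W^(1/3) = 95.5^(1/3) = 4.570894
Z = R / W^(1/3) = 97.4 / 4.570894
Z = 21.309 m/kg^(1/3)

21.309


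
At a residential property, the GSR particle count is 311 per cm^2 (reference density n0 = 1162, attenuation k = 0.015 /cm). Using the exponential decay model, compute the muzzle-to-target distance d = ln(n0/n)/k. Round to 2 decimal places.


GSR distance calculation:
n0/n = 1162 / 311 = 3.736334
ln(n0/n) = 1.318105
d = 1.318105 / 0.015 = 87.87 cm

87.87


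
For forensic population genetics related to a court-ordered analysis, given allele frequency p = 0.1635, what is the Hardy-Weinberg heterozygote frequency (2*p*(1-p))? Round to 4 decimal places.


Hardy-Weinberg heterozygote frequency:
q = 1 - p = 1 - 0.1635 = 0.8365
2pq = 2 * 0.1635 * 0.8365 = 0.2735

0.2735


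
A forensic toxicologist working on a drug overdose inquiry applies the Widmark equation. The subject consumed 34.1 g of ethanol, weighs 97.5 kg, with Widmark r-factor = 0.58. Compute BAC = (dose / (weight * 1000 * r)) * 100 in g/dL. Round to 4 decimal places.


Applying the Widmark formula:
BAC = (dose_g / (body_wt * 1000 * r)) * 100
Denominator = 97.5 * 1000 * 0.58 = 56550
BAC = (34.1 / 56550) * 100
BAC = 0.0603 g/dL

0.0603


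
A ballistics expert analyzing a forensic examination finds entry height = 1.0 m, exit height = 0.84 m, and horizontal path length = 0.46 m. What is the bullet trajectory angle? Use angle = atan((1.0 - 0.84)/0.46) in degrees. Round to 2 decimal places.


Bullet trajectory angle:
Height difference = 1.0 - 0.84 = 0.16 m
angle = atan(0.16 / 0.46)
angle = atan(0.347826)
angle = 19.18 degrees

19.18


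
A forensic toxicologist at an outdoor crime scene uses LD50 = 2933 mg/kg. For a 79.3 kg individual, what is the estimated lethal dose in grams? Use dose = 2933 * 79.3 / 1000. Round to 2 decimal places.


Lethal dose calculation:
Lethal dose = LD50 * body_weight / 1000
= 2933 * 79.3 / 1000
= 232586.9 / 1000
= 232.59 g

232.59


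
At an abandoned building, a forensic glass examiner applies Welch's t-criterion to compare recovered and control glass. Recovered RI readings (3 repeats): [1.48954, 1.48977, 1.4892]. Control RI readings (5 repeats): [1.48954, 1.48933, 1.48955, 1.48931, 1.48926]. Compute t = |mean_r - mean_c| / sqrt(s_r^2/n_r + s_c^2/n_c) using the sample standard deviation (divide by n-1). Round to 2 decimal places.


Welch's t-criterion for glass RI comparison:
Recovered mean = sum / n_r = 4.46851 / 3 = 1.4895033
Control mean = sum / n_c = 7.44699 / 5 = 1.489398
Recovered sample variance s_r^2 = 8.22333e-08
Control sample variance s_c^2 = 1.867e-08
Welch SE (unpooled) = sqrt(s_r^2/n_r + s_c^2/n_c) = sqrt(2.74111e-08 + 3.734e-09) = sqrt(3.11451e-08) = 0.00017648
|mean_r - mean_c| = 0.000105333
t = 0.000105333 / 0.00017648 = 0.60

0.60


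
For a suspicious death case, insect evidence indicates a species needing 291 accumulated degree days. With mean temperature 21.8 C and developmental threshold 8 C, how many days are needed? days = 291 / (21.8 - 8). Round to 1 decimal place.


Insect development time:
Effective temperature = avg_temp - T_base = 21.8 - 8 = 13.8 C
Days = ADD / effective_temp = 291 / 13.8 = 21.1 days

21.1


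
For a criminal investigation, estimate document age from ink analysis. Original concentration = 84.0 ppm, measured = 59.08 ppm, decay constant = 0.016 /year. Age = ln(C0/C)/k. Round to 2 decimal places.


Document age estimation:
C0/C = 84.0 / 59.08 = 1.421801
ln(C0/C) = 0.351924
t = 0.351924 / 0.016 = 22.00 years

22.00


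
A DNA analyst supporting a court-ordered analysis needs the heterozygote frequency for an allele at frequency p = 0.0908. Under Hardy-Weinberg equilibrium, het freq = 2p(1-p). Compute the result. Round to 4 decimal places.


Hardy-Weinberg heterozygote frequency:
q = 1 - p = 1 - 0.0908 = 0.9092
2pq = 2 * 0.0908 * 0.9092 = 0.1651

0.1651


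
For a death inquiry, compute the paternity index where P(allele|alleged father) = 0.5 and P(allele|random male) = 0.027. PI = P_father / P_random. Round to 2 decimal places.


Paternity Index calculation:
PI = P(allele|father) / P(allele|random)
PI = 0.5 / 0.027
PI = 18.52

18.52


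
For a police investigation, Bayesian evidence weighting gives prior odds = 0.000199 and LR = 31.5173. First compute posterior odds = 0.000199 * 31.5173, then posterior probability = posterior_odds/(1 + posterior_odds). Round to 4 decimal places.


Bayesian evidence evaluation:
Posterior odds = prior_odds * LR = 0.000199 * 31.5173 = 0.006271943
Posterior probability = posterior_odds / (1 + posterior_odds)
= 0.006271943 / (1 + 0.006271943)
= 0.006271943 / 1.006271943
= 0.0062

0.0062


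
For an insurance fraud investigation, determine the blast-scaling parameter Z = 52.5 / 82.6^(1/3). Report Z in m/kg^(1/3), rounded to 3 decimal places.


Scaled distance calculation:
W^(1/3) = 82.6^(1/3) = 4.355052
Z = R / W^(1/3) = 52.5 / 4.355052
Z = 12.055 m/kg^(1/3)

12.055


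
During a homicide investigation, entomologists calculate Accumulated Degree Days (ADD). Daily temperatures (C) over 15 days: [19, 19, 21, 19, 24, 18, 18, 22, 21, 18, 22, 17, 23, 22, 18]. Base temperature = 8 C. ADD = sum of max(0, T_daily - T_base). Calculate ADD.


Computing ADD day by day:
Day 1: max(0, 19 - 8) = 11
Day 2: max(0, 19 - 8) = 11
Day 3: max(0, 21 - 8) = 13
Day 4: max(0, 19 - 8) = 11
Day 5: max(0, 24 - 8) = 16
Day 6: max(0, 18 - 8) = 10
Day 7: max(0, 18 - 8) = 10
Day 8: max(0, 22 - 8) = 14
Day 9: max(0, 21 - 8) = 13
Day 10: max(0, 18 - 8) = 10
Day 11: max(0, 22 - 8) = 14
Day 12: max(0, 17 - 8) = 9
Day 13: max(0, 23 - 8) = 15
Day 14: max(0, 22 - 8) = 14
Day 15: max(0, 18 - 8) = 10
Total ADD = 181

181


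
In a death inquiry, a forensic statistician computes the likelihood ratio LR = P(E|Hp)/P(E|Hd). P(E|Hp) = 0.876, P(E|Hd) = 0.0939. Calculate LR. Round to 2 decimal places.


Likelihood ratio calculation:
LR = P(E|Hp) / P(E|Hd)
LR = 0.876 / 0.0939
LR = 9.33

9.33


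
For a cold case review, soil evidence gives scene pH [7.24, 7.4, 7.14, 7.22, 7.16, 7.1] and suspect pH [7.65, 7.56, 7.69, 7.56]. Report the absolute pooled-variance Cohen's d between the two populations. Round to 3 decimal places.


Pooled-variance Cohen's d for soil pH comparison:
Scene mean = 43.26 / 6 = 7.21
Suspect mean = 30.46 / 4 = 7.615
Scene sample variance s_s^2 = 0.01132
Suspect sample variance s_c^2 = 0.0043
Pooled variance = ((n_s-1)*s_s^2 + (n_c-1)*s_c^2) / (n_s + n_c - 2) = 0.008688
Pooled SD = sqrt(0.008688) = 0.093209
Mean difference = -0.405
|d| = |-0.405| / 0.093209 = 4.345

4.345


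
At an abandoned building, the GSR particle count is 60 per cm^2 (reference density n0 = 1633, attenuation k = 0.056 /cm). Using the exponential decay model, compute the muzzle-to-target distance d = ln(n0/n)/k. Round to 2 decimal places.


GSR distance calculation:
n0/n = 1633 / 60 = 27.216667
ln(n0/n) = 3.30383
d = 3.30383 / 0.056 = 59.00 cm

59.00


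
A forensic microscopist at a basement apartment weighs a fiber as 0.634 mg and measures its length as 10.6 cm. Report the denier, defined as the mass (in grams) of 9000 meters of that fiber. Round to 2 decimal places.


Denier calculation:
Mass in grams = 0.634 mg / 1000 = 0.000634 g
Length in meters = 10.6 cm / 100 = 0.106 m
Linear density = mass / length = 0.000634 / 0.106 = 0.00598113 g/m
Denier = (g/m) * 9000 = 0.00598113 * 9000 = 53.83

53.83


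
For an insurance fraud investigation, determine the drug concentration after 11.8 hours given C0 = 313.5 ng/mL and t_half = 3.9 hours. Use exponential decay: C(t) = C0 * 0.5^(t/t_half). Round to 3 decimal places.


Drug concentration decay:
Number of half-lives = t / t_half = 11.8 / 3.9 = 3.025641
Decay factor = 0.5^3.025641 = 0.122798
C(t) = 313.5 * 0.122798 = 38.497 ng/mL

38.497


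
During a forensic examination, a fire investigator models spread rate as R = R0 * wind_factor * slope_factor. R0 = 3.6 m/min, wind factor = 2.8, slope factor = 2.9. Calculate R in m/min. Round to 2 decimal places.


Fire spread rate calculation:
R = R0 * wind_factor * slope_factor
= 3.6 * 2.8 * 2.9
= 10.08 * 2.9
= 29.23 m/min

29.23


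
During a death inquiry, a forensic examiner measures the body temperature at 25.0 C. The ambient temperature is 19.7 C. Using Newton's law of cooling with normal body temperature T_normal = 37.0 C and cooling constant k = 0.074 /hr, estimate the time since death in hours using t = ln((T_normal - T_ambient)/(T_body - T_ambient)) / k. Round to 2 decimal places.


Using Newton's law of cooling:
t = ln((T_normal - T_ambient) / (T_body - T_ambient)) / k
T_normal - T_ambient = 17.3
T_body - T_ambient = 5.3
Ratio = 3.264151
ln(ratio) = 1.183
t = 1.183 / 0.074 = 15.99 hours

15.99


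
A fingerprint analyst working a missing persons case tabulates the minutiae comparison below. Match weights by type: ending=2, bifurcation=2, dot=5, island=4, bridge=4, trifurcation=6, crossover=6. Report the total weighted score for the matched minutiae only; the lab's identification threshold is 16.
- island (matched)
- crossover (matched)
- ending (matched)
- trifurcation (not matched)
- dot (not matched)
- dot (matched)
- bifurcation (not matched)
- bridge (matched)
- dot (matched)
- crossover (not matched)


Weighted minutiae match score:
  island: matched, +4 (running total 4)
  crossover: matched, +6 (running total 10)
  ending: matched, +2 (running total 12)
  trifurcation: not matched, +0
  dot: not matched, +0
  dot: matched, +5 (running total 17)
  bifurcation: not matched, +0
  bridge: matched, +4 (running total 21)
  dot: matched, +5 (running total 26)
  crossover: not matched, +0
Total score = 26
Threshold = 16; verdict = identification

26


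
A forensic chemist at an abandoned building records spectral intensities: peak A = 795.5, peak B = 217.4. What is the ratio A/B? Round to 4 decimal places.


Spectral peak ratio:
Peak A = 795.5 counts
Peak B = 217.4 counts
Ratio = 795.5 / 217.4 = 3.6592

3.6592


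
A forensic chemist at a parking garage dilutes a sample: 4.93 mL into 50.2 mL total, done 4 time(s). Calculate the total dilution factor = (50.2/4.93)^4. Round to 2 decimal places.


Dilution factor calculation:
Single dilution = V_total / V_sample = 50.2 / 4.93 ≈ 10.182556
Number of dilutions = 4
Total DF = (50.2 / 4.93)^4 (full precision, rounded at the end) = 10750.46

10750.46


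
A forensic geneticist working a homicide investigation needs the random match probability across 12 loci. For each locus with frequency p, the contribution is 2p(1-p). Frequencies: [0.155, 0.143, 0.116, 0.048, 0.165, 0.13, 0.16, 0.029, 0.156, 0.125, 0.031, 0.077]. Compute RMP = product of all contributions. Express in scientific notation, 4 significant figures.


Computing RMP for 12 loci:
Locus 1: 2 * 0.155 * 0.845 = 0.26195
Locus 2: 2 * 0.143 * 0.857 = 0.245102
Locus 3: 2 * 0.116 * 0.884 = 0.205088
Locus 4: 2 * 0.048 * 0.952 = 0.091392
Locus 5: 2 * 0.165 * 0.835 = 0.27555
Locus 6: 2 * 0.13 * 0.87 = 0.2262
Locus 7: 2 * 0.16 * 0.84 = 0.2688
Locus 8: 2 * 0.029 * 0.971 = 0.056318
Locus 9: 2 * 0.156 * 0.844 = 0.263328
Locus 10: 2 * 0.125 * 0.875 = 0.21875
Locus 11: 2 * 0.031 * 0.969 = 0.060078
Locus 12: 2 * 0.077 * 0.923 = 0.142142
RMP = 5.586e-10

5.586e-10


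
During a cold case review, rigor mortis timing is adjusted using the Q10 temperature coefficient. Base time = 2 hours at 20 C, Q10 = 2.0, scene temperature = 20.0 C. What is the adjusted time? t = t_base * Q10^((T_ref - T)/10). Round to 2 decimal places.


Rigor mortis time adjustment:
Exponent = (T_ref - T_actual) / 10 = (20 - 20.0) / 10 = 0
Q10 factor = 2.0^0 = 1
t_adjusted = 2 * 1 = 2.00 hours

2.00


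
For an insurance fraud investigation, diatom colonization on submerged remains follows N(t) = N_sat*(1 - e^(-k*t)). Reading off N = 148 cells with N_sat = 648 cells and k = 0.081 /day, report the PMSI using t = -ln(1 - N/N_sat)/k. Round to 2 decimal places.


PMSI from diatom colonization curve:
N / N_sat = 148 / 648 = 0.228395
1 - N/N_sat = 0.771605
ln(1 - N/N_sat) = -0.259283
t = -ln(1 - N/N_sat) / k = -(-0.259283) / 0.081 = 3.20 days

3.20


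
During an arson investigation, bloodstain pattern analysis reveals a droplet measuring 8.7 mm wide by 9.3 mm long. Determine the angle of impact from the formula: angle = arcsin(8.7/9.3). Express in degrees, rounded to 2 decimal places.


Blood spatter impact angle calculation:
width / length = 8.7 / 9.3 = 0.935484
angle = arcsin(0.935484)
angle = 69.31 degrees

69.31


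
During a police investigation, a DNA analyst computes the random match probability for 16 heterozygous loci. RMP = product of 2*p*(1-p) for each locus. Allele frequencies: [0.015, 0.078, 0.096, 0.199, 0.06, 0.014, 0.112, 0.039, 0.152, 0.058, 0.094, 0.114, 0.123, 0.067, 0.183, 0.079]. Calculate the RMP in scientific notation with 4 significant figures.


Computing RMP for 16 loci:
Locus 1: 2 * 0.015 * 0.985 = 0.02955
Locus 2: 2 * 0.078 * 0.922 = 0.143832
Locus 3: 2 * 0.096 * 0.904 = 0.173568
Locus 4: 2 * 0.199 * 0.801 = 0.318798
Locus 5: 2 * 0.06 * 0.94 = 0.1128
Locus 6: 2 * 0.014 * 0.986 = 0.027608
Locus 7: 2 * 0.112 * 0.888 = 0.198912
Locus 8: 2 * 0.039 * 0.961 = 0.074958
Locus 9: 2 * 0.152 * 0.848 = 0.257792
Locus 10: 2 * 0.058 * 0.942 = 0.109272
Locus 11: 2 * 0.094 * 0.906 = 0.170328
Locus 12: 2 * 0.114 * 0.886 = 0.202008
Locus 13: 2 * 0.123 * 0.877 = 0.215742
Locus 14: 2 * 0.067 * 0.933 = 0.125022
Locus 15: 2 * 0.183 * 0.817 = 0.299022
Locus 16: 2 * 0.079 * 0.921 = 0.145518
RMP = 1.242e-14

1.242e-14


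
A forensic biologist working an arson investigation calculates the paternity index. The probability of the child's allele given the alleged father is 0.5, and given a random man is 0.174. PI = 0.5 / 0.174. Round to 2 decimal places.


Paternity Index calculation:
PI = P(allele|father) / P(allele|random)
PI = 0.5 / 0.174
PI = 2.87

2.87


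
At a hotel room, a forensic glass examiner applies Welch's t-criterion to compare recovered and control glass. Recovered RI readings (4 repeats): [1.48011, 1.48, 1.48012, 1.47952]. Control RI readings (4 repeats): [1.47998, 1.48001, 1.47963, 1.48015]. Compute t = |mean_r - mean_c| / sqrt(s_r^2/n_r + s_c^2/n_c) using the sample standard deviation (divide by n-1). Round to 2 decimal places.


Welch's t-criterion for glass RI comparison:
Recovered mean = sum / n_r = 5.91975 / 4 = 1.4799375
Control mean = sum / n_c = 5.91977 / 4 = 1.4799425
Recovered sample variance s_r^2 = 8.0425e-08
Control sample variance s_c^2 = 4.88917e-08
Welch SE (unpooled) = sqrt(s_r^2/n_r + s_c^2/n_c) = sqrt(2.01063e-08 + 1.22229e-08) = sqrt(3.23292e-08) = 0.000179803
|mean_r - mean_c| = 5e-06
t = 5e-06 / 0.000179803 = 0.03

0.03


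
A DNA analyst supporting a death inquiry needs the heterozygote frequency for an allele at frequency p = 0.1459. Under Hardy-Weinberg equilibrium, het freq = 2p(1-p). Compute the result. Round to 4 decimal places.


Hardy-Weinberg heterozygote frequency:
q = 1 - p = 1 - 0.1459 = 0.8541
2pq = 2 * 0.1459 * 0.8541 = 0.2492

0.2492


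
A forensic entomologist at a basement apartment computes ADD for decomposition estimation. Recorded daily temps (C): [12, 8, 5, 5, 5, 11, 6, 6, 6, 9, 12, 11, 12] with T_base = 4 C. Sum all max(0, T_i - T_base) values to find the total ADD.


Computing ADD day by day:
Day 1: max(0, 12 - 4) = 8
Day 2: max(0, 8 - 4) = 4
Day 3: max(0, 5 - 4) = 1
Day 4: max(0, 5 - 4) = 1
Day 5: max(0, 5 - 4) = 1
Day 6: max(0, 11 - 4) = 7
Day 7: max(0, 6 - 4) = 2
Day 8: max(0, 6 - 4) = 2
Day 9: max(0, 6 - 4) = 2
Day 10: max(0, 9 - 4) = 5
Day 11: max(0, 12 - 4) = 8
Day 12: max(0, 11 - 4) = 7
Day 13: max(0, 12 - 4) = 8
Total ADD = 56

56


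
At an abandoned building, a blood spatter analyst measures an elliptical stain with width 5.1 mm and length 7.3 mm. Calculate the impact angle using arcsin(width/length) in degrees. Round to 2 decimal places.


Blood spatter impact angle calculation:
width / length = 5.1 / 7.3 = 0.69863
angle = arcsin(0.69863)
angle = 44.32 degrees

44.32


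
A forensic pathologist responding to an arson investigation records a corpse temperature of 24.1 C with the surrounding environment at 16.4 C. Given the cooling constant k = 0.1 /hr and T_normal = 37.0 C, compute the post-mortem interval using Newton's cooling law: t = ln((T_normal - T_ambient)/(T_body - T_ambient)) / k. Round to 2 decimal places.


Using Newton's law of cooling:
t = ln((T_normal - T_ambient) / (T_body - T_ambient)) / k
T_normal - T_ambient = 20.6
T_body - T_ambient = 7.7
Ratio = 2.675325
ln(ratio) = 0.984071
t = 0.984071 / 0.1 = 9.84 hours

9.84


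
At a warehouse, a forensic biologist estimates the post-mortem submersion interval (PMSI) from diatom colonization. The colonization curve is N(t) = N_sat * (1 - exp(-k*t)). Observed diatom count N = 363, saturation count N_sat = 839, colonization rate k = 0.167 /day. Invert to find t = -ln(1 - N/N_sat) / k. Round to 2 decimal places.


PMSI from diatom colonization curve:
N / N_sat = 363 / 839 = 0.432658
1 - N/N_sat = 0.567342
ln(1 - N/N_sat) = -0.566793
t = -ln(1 - N/N_sat) / k = -(-0.566793) / 0.167 = 3.39 days

3.39


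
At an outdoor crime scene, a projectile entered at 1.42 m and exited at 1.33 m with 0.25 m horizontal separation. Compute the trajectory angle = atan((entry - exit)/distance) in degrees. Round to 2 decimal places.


Bullet trajectory angle:
Height difference = 1.42 - 1.33 = 0.09 m
angle = atan(0.09 / 0.25)
angle = atan(0.36)
angle = 19.80 degrees

19.80


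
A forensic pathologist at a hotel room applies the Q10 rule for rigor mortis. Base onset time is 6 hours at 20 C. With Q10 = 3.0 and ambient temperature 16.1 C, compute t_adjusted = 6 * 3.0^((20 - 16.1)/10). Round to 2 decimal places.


Rigor mortis time adjustment:
Exponent = (T_ref - T_actual) / 10 = (20 - 16.1) / 10 = 0.39
Q10 factor = 3.0^0.39 = 1.53489
t_adjusted = 6 * 1.53489 = 9.21 hours

9.21


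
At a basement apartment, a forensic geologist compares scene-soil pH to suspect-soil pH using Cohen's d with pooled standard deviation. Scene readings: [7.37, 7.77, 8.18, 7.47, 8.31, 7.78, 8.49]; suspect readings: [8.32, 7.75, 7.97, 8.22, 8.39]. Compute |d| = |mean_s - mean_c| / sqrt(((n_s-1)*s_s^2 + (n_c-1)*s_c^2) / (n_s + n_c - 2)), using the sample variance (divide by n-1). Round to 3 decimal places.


Pooled-variance Cohen's d for soil pH comparison:
Scene mean = 55.37 / 7 = 7.91
Suspect mean = 40.65 / 5 = 8.13
Scene sample variance s_s^2 = 0.181833
Suspect sample variance s_c^2 = 0.07045
Pooled variance = ((n_s-1)*s_s^2 + (n_c-1)*s_c^2) / (n_s + n_c - 2) = 0.13728
Pooled SD = sqrt(0.13728) = 0.370513
Mean difference = -0.22
|d| = |-0.22| / 0.370513 = 0.594

0.594


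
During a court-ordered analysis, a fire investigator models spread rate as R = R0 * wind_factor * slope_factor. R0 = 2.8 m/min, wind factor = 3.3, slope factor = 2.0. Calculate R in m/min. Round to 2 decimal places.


Fire spread rate calculation:
R = R0 * wind_factor * slope_factor
= 2.8 * 3.3 * 2.0
= 9.24 * 2.0
= 18.48 m/min

18.48


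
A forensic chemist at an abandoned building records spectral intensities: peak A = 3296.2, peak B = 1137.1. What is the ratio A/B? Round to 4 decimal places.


Spectral peak ratio:
Peak A = 3296.2 counts
Peak B = 1137.1 counts
Ratio = 3296.2 / 1137.1 = 2.8988

2.8988


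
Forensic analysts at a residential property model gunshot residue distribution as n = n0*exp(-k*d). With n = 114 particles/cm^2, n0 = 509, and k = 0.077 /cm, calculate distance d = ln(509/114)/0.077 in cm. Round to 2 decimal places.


GSR distance calculation:
n0/n = 509 / 114 = 4.464912
ln(n0/n) = 1.49625
d = 1.49625 / 0.077 = 19.43 cm

19.43


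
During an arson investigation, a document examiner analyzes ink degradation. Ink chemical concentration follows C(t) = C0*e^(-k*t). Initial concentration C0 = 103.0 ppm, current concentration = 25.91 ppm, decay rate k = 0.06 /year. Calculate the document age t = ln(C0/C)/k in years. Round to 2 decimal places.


Document age estimation:
C0/C = 103.0 / 25.91 = 3.975299
ln(C0/C) = 1.3801
t = 1.3801 / 0.06 = 23.00 years

23.00


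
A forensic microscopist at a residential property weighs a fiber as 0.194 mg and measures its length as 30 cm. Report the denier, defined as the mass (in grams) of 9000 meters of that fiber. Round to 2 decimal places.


Denier calculation:
Mass in grams = 0.194 mg / 1000 = 0.000194 g
Length in meters = 30 cm / 100 = 0.3 m
Linear density = mass / length = 0.000194 / 0.3 = 0.00064667 g/m
Denier = (g/m) * 9000 = 0.00064667 * 9000 = 5.82

5.82


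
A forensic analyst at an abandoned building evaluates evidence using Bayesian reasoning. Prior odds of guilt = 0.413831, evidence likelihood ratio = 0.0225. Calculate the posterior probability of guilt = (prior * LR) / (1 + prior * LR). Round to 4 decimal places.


Bayesian evidence evaluation:
Posterior odds = prior_odds * LR = 0.413831 * 0.0225 = 0.009311197
Posterior probability = posterior_odds / (1 + posterior_odds)
= 0.009311197 / (1 + 0.009311197)
= 0.009311197 / 1.009311197
= 0.0092

0.0092


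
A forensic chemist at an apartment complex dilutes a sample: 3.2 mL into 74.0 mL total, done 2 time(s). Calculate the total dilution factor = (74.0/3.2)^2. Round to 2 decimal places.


Dilution factor calculation:
Single dilution = V_total / V_sample = 74.0 / 3.2 ≈ 23.125
Number of dilutions = 2
Total DF = (74.0 / 3.2)^2 (full precision, rounded at the end) = 534.77

534.77


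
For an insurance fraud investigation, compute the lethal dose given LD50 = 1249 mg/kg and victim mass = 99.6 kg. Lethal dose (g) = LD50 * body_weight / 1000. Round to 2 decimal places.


Lethal dose calculation:
Lethal dose = LD50 * body_weight / 1000
= 1249 * 99.6 / 1000
= 124400.4 / 1000
= 124.40 g

124.40


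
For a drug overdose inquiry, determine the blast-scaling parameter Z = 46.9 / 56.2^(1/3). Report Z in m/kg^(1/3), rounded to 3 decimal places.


Scaled distance calculation:
W^(1/3) = 56.2^(1/3) = 3.830412
Z = R / W^(1/3) = 46.9 / 3.830412
Z = 12.244 m/kg^(1/3)

12.244


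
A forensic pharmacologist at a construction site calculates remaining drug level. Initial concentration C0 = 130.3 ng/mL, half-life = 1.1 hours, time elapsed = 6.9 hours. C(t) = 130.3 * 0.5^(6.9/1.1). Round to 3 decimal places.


Drug concentration decay:
Number of half-lives = t / t_half = 6.9 / 1.1 = 6.272727
Decay factor = 0.5^6.272727 = 0.01293365
C(t) = 130.3 * 0.01293365 = 1.685 ng/mL

1.685


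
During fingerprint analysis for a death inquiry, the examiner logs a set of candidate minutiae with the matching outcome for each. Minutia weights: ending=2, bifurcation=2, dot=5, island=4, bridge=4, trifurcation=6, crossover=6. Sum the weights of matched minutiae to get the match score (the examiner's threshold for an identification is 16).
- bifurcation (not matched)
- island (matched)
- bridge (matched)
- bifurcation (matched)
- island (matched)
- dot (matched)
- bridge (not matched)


Weighted minutiae match score:
  bifurcation: not matched, +0
  island: matched, +4 (running total 4)
  bridge: matched, +4 (running total 8)
  bifurcation: matched, +2 (running total 10)
  island: matched, +4 (running total 14)
  dot: matched, +5 (running total 19)
  bridge: not matched, +0
Total score = 19
Threshold = 16; verdict = identification

19


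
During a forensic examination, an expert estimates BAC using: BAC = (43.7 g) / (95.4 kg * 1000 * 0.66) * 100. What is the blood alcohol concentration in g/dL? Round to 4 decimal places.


Applying the Widmark formula:
BAC = (dose_g / (body_wt * 1000 * r)) * 100
Denominator = 95.4 * 1000 * 0.66 = 62964
BAC = (43.7 / 62964) * 100
BAC = 0.0694 g/dL

0.0694


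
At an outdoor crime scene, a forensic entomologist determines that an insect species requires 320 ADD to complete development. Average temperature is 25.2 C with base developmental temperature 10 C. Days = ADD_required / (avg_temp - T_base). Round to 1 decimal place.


Insect development time:
Effective temperature = avg_temp - T_base = 25.2 - 10 = 15.2 C
Days = ADD / effective_temp = 320 / 15.2 = 21.1 days

21.1


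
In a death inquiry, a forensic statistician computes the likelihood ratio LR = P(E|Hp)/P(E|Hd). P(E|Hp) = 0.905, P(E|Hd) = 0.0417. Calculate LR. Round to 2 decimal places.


Likelihood ratio calculation:
LR = P(E|Hp) / P(E|Hd)
LR = 0.905 / 0.0417
LR = 21.70

21.70


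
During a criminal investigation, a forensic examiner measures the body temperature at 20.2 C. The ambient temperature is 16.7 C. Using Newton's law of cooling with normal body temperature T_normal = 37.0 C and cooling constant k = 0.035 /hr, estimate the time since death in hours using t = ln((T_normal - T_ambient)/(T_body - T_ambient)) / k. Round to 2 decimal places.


Using Newton's law of cooling:
t = ln((T_normal - T_ambient) / (T_body - T_ambient)) / k
T_normal - T_ambient = 20.3
T_body - T_ambient = 3.5
Ratio = 5.8
ln(ratio) = 1.757858
t = 1.757858 / 0.035 = 50.22 hours

50.22


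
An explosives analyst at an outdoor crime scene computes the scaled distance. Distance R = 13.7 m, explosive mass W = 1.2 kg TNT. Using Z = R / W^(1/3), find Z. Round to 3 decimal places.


Scaled distance calculation:
W^(1/3) = 1.2^(1/3) = 1.062659
Z = R / W^(1/3) = 13.7 / 1.062659
Z = 12.892 m/kg^(1/3)

12.892


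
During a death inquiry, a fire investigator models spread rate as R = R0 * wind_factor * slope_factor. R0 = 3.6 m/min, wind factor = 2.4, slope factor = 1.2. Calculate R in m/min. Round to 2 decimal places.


Fire spread rate calculation:
R = R0 * wind_factor * slope_factor
= 3.6 * 2.4 * 1.2
= 8.64 * 1.2
= 10.37 m/min

10.37


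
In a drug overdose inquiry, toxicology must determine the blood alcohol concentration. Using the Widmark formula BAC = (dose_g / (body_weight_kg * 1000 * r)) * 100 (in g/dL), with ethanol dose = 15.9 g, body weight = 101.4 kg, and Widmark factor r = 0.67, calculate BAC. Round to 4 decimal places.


Applying the Widmark formula:
BAC = (dose_g / (body_wt * 1000 * r)) * 100
Denominator = 101.4 * 1000 * 0.67 = 67938
BAC = (15.9 / 67938) * 100
BAC = 0.0234 g/dL

0.0234


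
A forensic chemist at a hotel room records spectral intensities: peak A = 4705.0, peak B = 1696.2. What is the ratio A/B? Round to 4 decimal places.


Spectral peak ratio:
Peak A = 4705.0 counts
Peak B = 1696.2 counts
Ratio = 4705.0 / 1696.2 = 2.7738

2.7738


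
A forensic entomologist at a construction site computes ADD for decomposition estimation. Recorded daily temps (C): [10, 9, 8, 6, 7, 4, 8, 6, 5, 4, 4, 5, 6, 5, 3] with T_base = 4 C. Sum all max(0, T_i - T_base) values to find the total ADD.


Computing ADD day by day:
Day 1: max(0, 10 - 4) = 6
Day 2: max(0, 9 - 4) = 5
Day 3: max(0, 8 - 4) = 4
Day 4: max(0, 6 - 4) = 2
Day 5: max(0, 7 - 4) = 3
Day 6: max(0, 4 - 4) = 0
Day 7: max(0, 8 - 4) = 4
Day 8: max(0, 6 - 4) = 2
Day 9: max(0, 5 - 4) = 1
Day 10: max(0, 4 - 4) = 0
Day 11: max(0, 4 - 4) = 0
Day 12: max(0, 5 - 4) = 1
Day 13: max(0, 6 - 4) = 2
Day 14: max(0, 5 - 4) = 1
Day 15: max(0, 3 - 4) = 0
Total ADD = 31

31


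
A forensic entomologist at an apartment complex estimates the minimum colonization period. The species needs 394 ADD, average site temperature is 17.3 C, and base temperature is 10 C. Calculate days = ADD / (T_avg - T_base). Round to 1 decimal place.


Insect development time:
Effective temperature = avg_temp - T_base = 17.3 - 10 = 7.3 C
Days = ADD / effective_temp = 394 / 7.3 = 54.0 days

54.0


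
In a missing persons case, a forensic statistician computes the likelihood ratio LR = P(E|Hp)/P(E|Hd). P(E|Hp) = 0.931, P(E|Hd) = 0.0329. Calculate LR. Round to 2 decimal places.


Likelihood ratio calculation:
LR = P(E|Hp) / P(E|Hd)
LR = 0.931 / 0.0329
LR = 28.30

28.30
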